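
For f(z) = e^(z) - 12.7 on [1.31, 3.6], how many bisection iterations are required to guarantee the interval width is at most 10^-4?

15

Initial width b − a = 3.6 − 1.31 = 2.290000.
After n steps the width is (b−a)/2^n; need (b−a)/2^n ≤ 10^-4.
So n ≥ log₂(2.290000/10^-4) = log₂(22900.0000) ≈ 14.4831.
Hence n = 15.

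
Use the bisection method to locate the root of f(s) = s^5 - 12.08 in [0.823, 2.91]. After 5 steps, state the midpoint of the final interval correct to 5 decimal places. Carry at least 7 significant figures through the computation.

f(0.823000) = -11.702429, f(2.910000) = 196.592368 (opposite signs)
step 1: m = 1.866500, f(m) = 10.573743 > 0 → root in [0.823000, 1.866500]
step 2: m = 1.344750, f(m) = -7.682481 < 0 → root in [1.344750, 1.866500]
step 3: m = 1.605625, f(m) = -1.408619 < 0 → root in [1.605625, 1.866500]
step 4: m = 1.736063, f(m) = 3.689822 > 0 → root in [1.605625, 1.736063]
step 5: m = 1.670844, f(m) = 0.942045 > 0 → root in [1.605625, 1.670844]
Midpoint of [1.605625, 1.670844] = 1.638234

1.63823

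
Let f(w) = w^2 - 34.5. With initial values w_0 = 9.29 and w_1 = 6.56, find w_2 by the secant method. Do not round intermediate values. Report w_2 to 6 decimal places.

6.021603

f(w_0) = 51.804100, f(w_1) = 8.533600
w_2 = 6.560000 - (8.533600)·(6.560000 - 9.290000)/(8.533600 - (51.804100)) = 6.021603; f(w_2) = 1.759697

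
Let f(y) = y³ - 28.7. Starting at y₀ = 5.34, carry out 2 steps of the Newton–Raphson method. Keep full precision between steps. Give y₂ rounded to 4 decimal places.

3.2274

Newton update: y ← y − f(y)/f'(y).
f'(y) = 3y²
y_0 = 5.340000: f = 123.573304, f' = 85.546800 → y_1 = 5.340000 - (123.573304)/(85.546800) = 3.895489
y_1 = 3.895489: f = 30.413396, f' = 45.524501 → y_2 = 3.895489 - (30.413396)/(45.524501) = 3.227422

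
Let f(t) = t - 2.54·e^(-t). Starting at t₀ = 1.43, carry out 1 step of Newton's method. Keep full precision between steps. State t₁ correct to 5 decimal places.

0.91866

Newton update: t ← t − f(t)/f'(t).
f'(t) = 1 + 2.54·e^(-t)
t_0 = 1.430000: f = 0.822155, f' = 1.607845 → t_1 = 1.430000 - (0.822155)/(1.607845) = 0.918660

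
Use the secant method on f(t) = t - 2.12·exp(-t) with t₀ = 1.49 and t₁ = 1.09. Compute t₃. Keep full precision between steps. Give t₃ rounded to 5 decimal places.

f(t_0) = 1.012210, f(t_1) = 0.377221
t_2 = 1.090000 - (0.377221)·(1.090000 - 1.490000)/(0.377221 - (1.012210)) = 0.852376; f(t_2) = -0.051593
t_3 = 0.852376 - (-0.051593)·(0.852376 - 1.090000)/(-0.051593 - (0.377221)) = 0.880966; f(t_3) = 0.002475

0.88097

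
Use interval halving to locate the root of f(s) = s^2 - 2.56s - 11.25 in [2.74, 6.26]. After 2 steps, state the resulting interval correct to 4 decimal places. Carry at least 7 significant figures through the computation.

f(2.740000) = -10.756800, f(6.260000) = 11.912000 (opposite signs)
step 1: m = 4.500000, f(m) = -2.520000 < 0 → root in [4.500000, 6.260000]
step 2: m = 5.380000, f(m) = 3.921600 > 0 → root in [4.500000, 5.380000]

[4.5000, 5.3800]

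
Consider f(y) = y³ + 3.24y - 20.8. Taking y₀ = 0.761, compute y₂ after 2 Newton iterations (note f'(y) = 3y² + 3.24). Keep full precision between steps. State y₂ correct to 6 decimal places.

y_0 = 0.761000: f = -17.893649, f' = 4.977363 → y_1 = 0.761000 - (-17.893649)/(4.977363) = 4.356006
y_1 = 4.356006: f = 75.967740, f' = 60.164360 → y_2 = 4.356006 - (75.967740)/(60.164360) = 3.093336

3.093336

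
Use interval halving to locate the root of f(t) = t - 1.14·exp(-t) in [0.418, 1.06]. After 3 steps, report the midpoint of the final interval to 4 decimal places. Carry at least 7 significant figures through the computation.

f(0.418000) = -0.332533, f(1.060000) = 0.665040 (opposite signs)
step 1: m = 0.739000, f(m) = 0.194546 > 0 → root in [0.418000, 0.739000]
step 2: m = 0.578500, f(m) = -0.060742 < 0 → root in [0.578500, 0.739000]
step 3: m = 0.658750, f(m) = 0.068803 > 0 → root in [0.578500, 0.658750]
Midpoint of [0.578500, 0.658750] = 0.618625

0.6186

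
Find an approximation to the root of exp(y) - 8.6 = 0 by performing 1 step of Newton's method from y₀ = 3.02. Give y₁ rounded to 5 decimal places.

2.43969

f'(y) = exp(y)
y_0 = 3.020000: f = 11.891292, f' = 20.491292 → y_1 = 3.020000 - (11.891292)/(20.491292) = 2.439690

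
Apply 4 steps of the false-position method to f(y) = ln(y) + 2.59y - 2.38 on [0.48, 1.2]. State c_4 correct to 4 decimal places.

0.9420

f(0.480000) = -1.870769, f(1.200000) = 0.910322
step 1: c = 0.964326, f(c) = 0.081278 > 0 → new bracket [0.480000, 0.964326]
step 2: c = 0.944160, f(c) = 0.007914 > 0 → new bracket [0.480000, 0.944160]
step 3: c = 0.942205, f(c) = 0.000777 > 0 → new bracket [0.480000, 0.942205]
step 4: c = 0.942013, f(c) = 0.000076 > 0 → new bracket [0.480000, 0.942013]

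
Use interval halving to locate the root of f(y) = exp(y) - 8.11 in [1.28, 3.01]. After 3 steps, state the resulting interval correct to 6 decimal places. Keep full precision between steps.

f(1.280000) = -4.513360, f(3.010000) = 12.177400 (opposite signs)
step 1: m = 2.145000, f(m) = 0.432041 > 0 → root in [1.280000, 2.145000]
step 2: m = 1.712500, f(m) = -2.567199 < 0 → root in [1.712500, 2.145000]
step 3: m = 1.928750, f(m) = -1.229096 < 0 → root in [1.928750, 2.145000]

[1.928750, 2.145000]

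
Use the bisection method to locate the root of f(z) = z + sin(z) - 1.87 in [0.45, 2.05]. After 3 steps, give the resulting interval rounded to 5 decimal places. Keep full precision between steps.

[0.85000, 1.05000]

f(0.450000) = -0.985034, f(2.050000) = 1.067362 (opposite signs)
step 1: m = 1.250000, f(m) = 0.328985 > 0 → root in [0.450000, 1.250000]
step 2: m = 0.850000, f(m) = -0.268720 < 0 → root in [0.850000, 1.250000]
step 3: m = 1.050000, f(m) = 0.047423 > 0 → root in [0.850000, 1.050000]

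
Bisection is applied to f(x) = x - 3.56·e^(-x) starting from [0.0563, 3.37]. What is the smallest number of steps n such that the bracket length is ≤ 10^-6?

22

Initial width b − a = 3.37 − 0.0563 = 3.313700.
After n steps the width is (b−a)/2^n; need (b−a)/2^n ≤ 10^-6.
So n ≥ log₂(3.313700/10^-6) = log₂(3313700.0000) ≈ 21.6600.
Hence n = 22.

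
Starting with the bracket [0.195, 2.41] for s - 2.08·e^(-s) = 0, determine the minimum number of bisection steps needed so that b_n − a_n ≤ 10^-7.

Initial width b − a = 2.41 − 0.195 = 2.215000.
After n steps the width is (b−a)/2^n; need (b−a)/2^n ≤ 10^-7.
So n ≥ log₂(2.215000/10^-7) = log₂(22150000.0000) ≈ 24.4008.
Hence n = 25.

25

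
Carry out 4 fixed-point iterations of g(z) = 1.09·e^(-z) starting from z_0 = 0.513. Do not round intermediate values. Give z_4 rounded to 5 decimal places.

z_1 = g(0.513000) = 0.652580
z_2 = g(0.652580) = 0.567564
z_3 = g(0.567564) = 0.617926
z_4 = g(0.617926) = 0.587577

0.58758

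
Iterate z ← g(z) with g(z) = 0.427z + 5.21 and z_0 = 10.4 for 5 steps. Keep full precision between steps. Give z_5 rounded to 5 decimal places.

z_1 = g(10.400000) = 9.650800
z_2 = g(9.650800) = 9.330892
z_3 = g(9.330892) = 9.194291
z_4 = g(9.194291) = 9.135962
z_5 = g(9.135962) = 9.111056

9.11106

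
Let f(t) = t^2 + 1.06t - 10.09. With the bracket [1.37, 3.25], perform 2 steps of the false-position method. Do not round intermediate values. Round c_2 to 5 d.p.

f(1.370000) = -6.760900, f(3.250000) = 3.917500
step 1: c = 2.560299, f(c) = -0.820950 < 0 → new bracket [2.560299, 3.250000]
step 2: c = 2.679792, f(c) = -0.068136 < 0 → new bracket [2.679792, 3.250000]

2.67979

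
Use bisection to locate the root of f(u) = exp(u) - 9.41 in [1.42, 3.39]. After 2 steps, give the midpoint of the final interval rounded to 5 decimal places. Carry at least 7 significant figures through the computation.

f(1.420000) = -5.272880, f(3.390000) = 20.255952 (opposite signs)
step 1: m = 2.405000, f(m) = 1.668430 > 0 → root in [1.420000, 2.405000]
step 2: m = 1.912500, f(m) = -2.640007 < 0 → root in [1.912500, 2.405000]
Midpoint of [1.912500, 2.405000] = 2.158750

2.15875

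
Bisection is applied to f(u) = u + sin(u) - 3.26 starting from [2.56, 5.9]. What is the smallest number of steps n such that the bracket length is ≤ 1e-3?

Initial width b − a = 5.9 − 2.56 = 3.340000.
After n steps the width is (b−a)/2^n; need (b−a)/2^n ≤ 1e-3.
So n ≥ log₂(3.340000/1e-3) = log₂(3340.0000) ≈ 11.7056.
Hence n = 12.

12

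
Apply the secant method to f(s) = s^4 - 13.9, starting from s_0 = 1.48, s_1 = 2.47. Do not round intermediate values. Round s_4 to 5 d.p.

f(s_0) = -9.102148, f(s_1) = 23.320981
s_2 = 2.470000 - (23.320981)·(2.470000 - 1.480000)/(23.320981 - (-9.102148)) = 1.757923; f(s_2) = -4.350092
s_3 = 1.757923 - (-4.350092)·(1.757923 - 2.470000)/(-4.350092 - (23.320981)) = 1.869866; f(s_3) = -1.675183
s_4 = 1.869866 - (-1.675183)·(1.869866 - 1.757923)/(-1.675183 - (-4.350092)) = 1.939972; f(s_4) = 0.263869

1.93997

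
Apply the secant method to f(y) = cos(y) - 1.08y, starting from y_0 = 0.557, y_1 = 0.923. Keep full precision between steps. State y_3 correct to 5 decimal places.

f(y_0) = 0.247285, f(y_1) = -0.393409
y_2 = 0.923000 - (-0.393409)·(0.923000 - 0.557000)/(-0.393409 - (0.247285)) = 0.698263; f(y_2) = 0.011836
y_3 = 0.698263 - (0.011836)·(0.698263 - 0.923000)/(0.011836 - (-0.393409)) = 0.704827; f(y_3) = 0.000511

0.70483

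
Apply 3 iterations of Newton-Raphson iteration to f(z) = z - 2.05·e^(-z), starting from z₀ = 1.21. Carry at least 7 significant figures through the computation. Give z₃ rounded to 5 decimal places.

0.86401

Newton update: z ← z − f(z)/f'(z).
f'(z) = 1 + 2.05·e^(-z)
z_0 = 1.210000: f = 0.598696, f' = 1.611304 → z_1 = 1.210000 - (0.598696)/(1.611304) = 0.838440
z_1 = 0.838440: f = -0.047947, f' = 1.886388 → z_2 = 0.838440 - (-0.047947)/(1.886388) = 0.863858
z_2 = 0.863858: f = -0.000284, f' = 1.864142 → z_3 = 0.863858 - (-0.000284)/(1.864142) = 0.864010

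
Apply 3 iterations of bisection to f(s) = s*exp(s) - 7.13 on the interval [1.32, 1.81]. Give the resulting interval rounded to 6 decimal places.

f(1.320000) = -2.188684, f(1.810000) = 3.929910 (opposite signs)
step 1: m = 1.565000, f(m) = 0.354886 > 0 → root in [1.320000, 1.565000]
step 2: m = 1.442500, f(m) = -1.026406 < 0 → root in [1.442500, 1.565000]
step 3: m = 1.503750, f(m) = -0.365340 < 0 → root in [1.503750, 1.565000]

[1.503750, 1.565000]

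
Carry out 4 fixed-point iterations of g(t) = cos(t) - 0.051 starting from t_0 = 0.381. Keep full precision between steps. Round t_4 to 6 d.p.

t_1 = g(0.381000) = 0.877293
t_2 = g(0.877293) = 0.588235
t_3 = g(0.588235) = 0.780921
t_4 = g(0.780921) = 0.659265

0.659265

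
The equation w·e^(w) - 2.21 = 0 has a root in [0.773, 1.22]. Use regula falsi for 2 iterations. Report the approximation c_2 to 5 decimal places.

f(0.773000) = -0.535485, f(1.220000) = 1.922369
step 1: c = 0.870386, f(c) = -0.131662 < 0 → new bracket [0.870386, 1.220000]
step 2: c = 0.892796, f(c) = -0.029837 < 0 → new bracket [0.892796, 1.220000]

0.89280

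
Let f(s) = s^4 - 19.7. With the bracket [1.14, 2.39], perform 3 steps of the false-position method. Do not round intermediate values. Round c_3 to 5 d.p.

2.09818

f(1.140000) = -18.011040, f(2.390000) = 12.928086
step 1: c = 1.867681, f(c) = -7.532248 < 0 → new bracket [1.867681, 2.390000]
step 2: c = 2.059967, f(c) = -1.693023 < 0 → new bracket [2.059967, 2.390000]
step 3: c = 2.098182, f(c) = -0.319148 < 0 → new bracket [2.098182, 2.390000]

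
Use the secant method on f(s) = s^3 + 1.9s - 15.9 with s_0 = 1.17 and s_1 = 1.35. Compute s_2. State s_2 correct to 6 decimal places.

Secant update: s_(k+1) = s_k − f(s_k)·(s_k − s_(k-1))/(f(s_k) − f(s_(k-1))).
f(s_0) = -12.075387, f(s_1) = -10.874625
s_2 = 1.350000 - (-10.874625)·(1.350000 - 1.170000)/(-10.874625 - (-12.075387)) = 2.980159; f(s_2) = 16.230119

2.980159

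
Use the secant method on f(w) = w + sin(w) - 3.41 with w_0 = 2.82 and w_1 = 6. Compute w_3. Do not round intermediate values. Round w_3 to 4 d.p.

3.4529

f(w_0) = -0.273922, f(w_1) = 2.310585
w_2 = 6.000000 - (2.310585)·(6.000000 - 2.820000)/(2.310585 - (-0.273922)) = 3.157036; f(w_2) = -0.268407
w_3 = 3.157036 - (-0.268407)·(3.157036 - 6.000000)/(-0.268407 - (2.310585)) = 3.452916; f(w_3) = -0.263403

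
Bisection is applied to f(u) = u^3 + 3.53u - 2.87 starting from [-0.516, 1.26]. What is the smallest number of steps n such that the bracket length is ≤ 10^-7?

25

Initial width b − a = 1.26 − -0.516 = 1.776000.
After n steps the width is (b−a)/2^n; need (b−a)/2^n ≤ 10^-7.
So n ≥ log₂(1.776000/10^-7) = log₂(17760000.0000) ≈ 24.0821.
Hence n = 25.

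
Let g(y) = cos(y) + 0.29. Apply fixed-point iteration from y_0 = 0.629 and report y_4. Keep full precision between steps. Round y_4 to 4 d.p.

0.8089

y_1 = g(0.629000) = 1.098616
y_2 = g(1.098616) = 0.744829
y_3 = g(0.744829) = 1.025204
y_4 = g(1.025204) = 0.808925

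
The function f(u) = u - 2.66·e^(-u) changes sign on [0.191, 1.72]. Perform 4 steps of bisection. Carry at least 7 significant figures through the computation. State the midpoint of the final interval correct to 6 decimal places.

f(0.191000) = -2.006513, f(1.720000) = 1.243684 (opposite signs)
step 1: m = 0.955500, f(m) = -0.067589 < 0 → root in [0.955500, 1.720000]
step 2: m = 1.337750, f(m) = 0.639672 > 0 → root in [0.955500, 1.337750]
step 3: m = 1.146625, f(m) = 0.301524 > 0 → root in [0.955500, 1.146625]
step 4: m = 1.051063, f(m) = 0.121217 > 0 → root in [0.955500, 1.051063]
Midpoint of [0.955500, 1.051063] = 1.003281

1.003281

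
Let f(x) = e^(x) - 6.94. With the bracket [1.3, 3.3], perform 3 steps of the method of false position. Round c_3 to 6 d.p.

1.830839

f(1.300000) = -3.270703, f(3.300000) = 20.172639
step 1: c = 1.579030, f(c) = -2.089749 < 0 → new bracket [1.579030, 3.300000]
step 2: c = 1.740576, f(c) = -1.239373 < 0 → new bracket [1.740576, 3.300000]
step 3: c = 1.830839, f(c) = -0.700881 < 0 → new bracket [1.830839, 3.300000]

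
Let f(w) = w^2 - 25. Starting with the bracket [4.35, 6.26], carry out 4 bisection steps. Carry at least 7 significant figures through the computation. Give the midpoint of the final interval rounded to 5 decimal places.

5.00656

f(4.350000) = -6.077500, f(6.260000) = 14.187600 (opposite signs)
step 1: m = 5.305000, f(m) = 3.143025 > 0 → root in [4.350000, 5.305000]
step 2: m = 4.827500, f(m) = -1.695244 < 0 → root in [4.827500, 5.305000]
step 3: m = 5.066250, f(m) = 0.666889 > 0 → root in [4.827500, 5.066250]
step 4: m = 4.946875, f(m) = -0.528428 < 0 → root in [4.946875, 5.066250]
Midpoint of [4.946875, 5.066250] = 5.006563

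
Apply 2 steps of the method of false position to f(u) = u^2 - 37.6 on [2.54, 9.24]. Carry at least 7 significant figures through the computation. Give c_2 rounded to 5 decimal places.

f(2.540000) = -31.148400, f(9.240000) = 47.777600
step 1: c = 5.184177, f(c) = -10.724313 < 0 → new bracket [5.184177, 9.240000]
step 2: c = 5.927672, f(c) = -2.462701 < 0 → new bracket [5.927672, 9.240000]

5.92767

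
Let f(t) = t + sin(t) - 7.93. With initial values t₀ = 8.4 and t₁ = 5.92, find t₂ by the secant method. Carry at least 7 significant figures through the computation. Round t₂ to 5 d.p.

f(t_0) = 1.324599, f(t_1) = -2.365254
t_2 = 5.920000 - (-2.365254)·(5.920000 - 8.400000)/(-2.365254 - (1.324599)) = 7.509719; f(t_2) = 0.521044

7.50972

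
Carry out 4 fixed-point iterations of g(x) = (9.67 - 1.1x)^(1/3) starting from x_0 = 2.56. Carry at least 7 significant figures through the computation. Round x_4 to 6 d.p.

1.958820

x_1 = g(2.560000) = 1.899538
x_2 = g(1.899538) = 1.964413
x_3 = g(1.964413) = 1.958229
x_4 = g(1.958229) = 1.958820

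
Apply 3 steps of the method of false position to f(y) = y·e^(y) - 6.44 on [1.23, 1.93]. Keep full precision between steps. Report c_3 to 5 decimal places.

f(1.230000) = -2.231888, f(1.930000) = 6.856755
step 1: c = 1.401898, f(c) = -0.744221 < 0 → new bracket [1.401898, 1.930000]
step 2: c = 1.453605, f(c) = -0.220732 < 0 → new bracket [1.453605, 1.930000]
step 3: c = 1.468463, f(c) = -0.063117 < 0 → new bracket [1.468463, 1.930000]

1.46846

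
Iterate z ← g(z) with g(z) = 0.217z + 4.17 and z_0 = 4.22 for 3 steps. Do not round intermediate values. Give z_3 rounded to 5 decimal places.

z_1 = g(4.220000) = 5.085740
z_2 = g(5.085740) = 5.273606
z_3 = g(5.273606) = 5.314372

5.31437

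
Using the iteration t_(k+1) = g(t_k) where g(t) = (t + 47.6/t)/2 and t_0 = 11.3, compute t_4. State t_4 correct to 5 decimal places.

6.89928

t_1 = g(11.300000) = 7.756195
t_2 = g(7.756195) = 6.946612
t_3 = g(6.946612) = 6.899437
t_4 = g(6.899437) = 6.899275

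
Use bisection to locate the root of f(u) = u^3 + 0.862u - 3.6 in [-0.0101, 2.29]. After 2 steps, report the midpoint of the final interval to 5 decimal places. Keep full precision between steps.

f(-0.010100) = -3.608707, f(2.290000) = 10.382969 (opposite signs)
step 1: m = 1.139950, f(m) = -1.136014 < 0 → root in [1.139950, 2.290000]
step 2: m = 1.714975, f(m) = 2.922289 > 0 → root in [1.139950, 1.714975]
Midpoint of [1.139950, 1.714975] = 1.427462

1.42746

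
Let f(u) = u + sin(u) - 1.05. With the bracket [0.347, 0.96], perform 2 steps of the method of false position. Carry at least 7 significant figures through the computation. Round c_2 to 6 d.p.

f(0.347000) = -0.362922, f(0.960000) = 0.729192
step 1: c = 0.550707, f(c) = 0.023997 > 0 → new bracket [0.347000, 0.550707]
step 2: c = 0.538073, f(c) = 0.000555 > 0 → new bracket [0.347000, 0.538073]

0.538073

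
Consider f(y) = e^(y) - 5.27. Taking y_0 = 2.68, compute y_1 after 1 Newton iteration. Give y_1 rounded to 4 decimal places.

2.0413

Newton update: y ← y − f(y)/f'(y).
f'(y) = e^(y)
y_0 = 2.680000: f = 9.315093, f' = 14.585093 → y_1 = 2.680000 - (9.315093)/(14.585093) = 2.041328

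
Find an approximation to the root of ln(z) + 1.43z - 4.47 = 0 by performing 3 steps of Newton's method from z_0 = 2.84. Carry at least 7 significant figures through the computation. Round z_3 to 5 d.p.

2.48837

Newton update: z ← z − f(z)/f'(z).
f'(z) = 1/z + 1.43
z_0 = 2.840000: f = 0.635004, f' = 1.782113 → z_1 = 2.840000 - (0.635004)/(1.782113) = 2.483679
z_1 = 2.483679: f = -0.008598, f' = 1.832629 → z_2 = 2.483679 - (-0.008598)/(1.832629) = 2.488371
z_2 = 2.488371: f = -0.000002, f' = 1.831869 → z_3 = 2.488371 - (-0.000002)/(1.831869) = 2.488372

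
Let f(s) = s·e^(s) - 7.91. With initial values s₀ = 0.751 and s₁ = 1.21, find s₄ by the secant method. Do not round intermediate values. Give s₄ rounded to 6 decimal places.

f(s_0) = -6.318542, f(s_1) = -3.852284
s_2 = 1.210000 - (-3.852284)·(1.210000 - 0.751000)/(-3.852284 - (-6.318542)) = 1.926956; f(s_2) = 5.325426
s_3 = 1.926956 - (5.325426)·(1.926956 - 1.210000)/(5.325426 - (-3.852284)) = 1.510937; f(s_3) = -1.063978
s_4 = 1.510937 - (-1.063978)·(1.510937 - 1.926956)/(-1.063978 - (5.325426)) = 1.580214; f(s_4) = -0.236492

1.580214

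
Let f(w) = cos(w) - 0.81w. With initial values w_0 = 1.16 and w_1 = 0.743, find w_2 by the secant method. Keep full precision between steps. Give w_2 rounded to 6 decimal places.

0.826176

f(w_0) = -0.540260, f(w_1) = 0.134612
w_2 = 0.743000 - (0.134612)·(0.743000 - 1.160000)/(0.134612 - (-0.540260)) = 0.826176; f(w_2) = 0.008490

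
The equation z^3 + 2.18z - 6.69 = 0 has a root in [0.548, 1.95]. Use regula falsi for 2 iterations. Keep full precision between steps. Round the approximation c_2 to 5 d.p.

1.45666

f(0.548000) = -5.330793, f(1.950000) = 4.975875
step 1: c = 1.273139, f(c) = -1.850944 < 0 → new bracket [1.273139, 1.950000]
step 2: c = 1.456656, f(c) = -0.423693 < 0 → new bracket [1.456656, 1.950000]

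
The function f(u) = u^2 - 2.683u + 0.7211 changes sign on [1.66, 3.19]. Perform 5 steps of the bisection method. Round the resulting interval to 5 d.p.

f(1.660000) = -0.977080, f(3.190000) = 2.338430 (opposite signs)
step 1: m = 2.425000, f(m) = 0.095450 > 0 → root in [1.660000, 2.425000]
step 2: m = 2.042500, f(m) = -0.587121 < 0 → root in [2.042500, 2.425000]
step 3: m = 2.233750, f(m) = -0.282412 < 0 → root in [2.233750, 2.425000]
step 4: m = 2.329375, f(m) = -0.102625 < 0 → root in [2.329375, 2.425000]
step 5: m = 2.377187, f(m) = -0.005874 < 0 → root in [2.377187, 2.425000]

[2.37719, 2.42500]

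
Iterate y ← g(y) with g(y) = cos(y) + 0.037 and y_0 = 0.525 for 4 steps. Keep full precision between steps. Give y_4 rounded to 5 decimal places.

0.71264

y_1 = g(0.525000) = 0.902324
y_2 = g(0.902324) = 0.656788
y_3 = g(0.656788) = 0.828958
y_4 = g(0.828958) = 0.712645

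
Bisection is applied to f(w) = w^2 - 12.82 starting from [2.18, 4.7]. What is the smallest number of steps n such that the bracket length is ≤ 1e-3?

Initial width b − a = 4.7 − 2.18 = 2.520000.
After n steps the width is (b−a)/2^n; need (b−a)/2^n ≤ 1e-3.
So n ≥ log₂(2.520000/1e-3) = log₂(2520.0000) ≈ 11.2992.
Hence n = 12.

12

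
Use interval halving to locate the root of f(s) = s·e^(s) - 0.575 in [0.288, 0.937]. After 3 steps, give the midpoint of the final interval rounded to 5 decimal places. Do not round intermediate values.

f(0.288000) = -0.190878, f(0.937000) = 1.816517 (opposite signs)
step 1: m = 0.612500, f(m) = 0.555086 > 0 → root in [0.288000, 0.612500]
step 2: m = 0.450250, f(m) = 0.131309 > 0 → root in [0.288000, 0.450250]
step 3: m = 0.369125, f(m) = -0.041072 < 0 → root in [0.369125, 0.450250]
Midpoint of [0.369125, 0.450250] = 0.409688

0.40969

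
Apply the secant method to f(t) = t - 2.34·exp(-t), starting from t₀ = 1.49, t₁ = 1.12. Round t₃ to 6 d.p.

f(t_0) = 0.962628, f(t_1) = 0.356505
t_2 = 1.120000 - (0.356505)·(1.120000 - 1.490000)/(0.356505 - (0.962628)) = 0.902376; f(t_2) = -0.046740
t_3 = 0.902376 - (-0.046740)·(0.902376 - 1.120000)/(-0.046740 - (0.356505)) = 0.927600; f(t_3) = 0.002127

0.927600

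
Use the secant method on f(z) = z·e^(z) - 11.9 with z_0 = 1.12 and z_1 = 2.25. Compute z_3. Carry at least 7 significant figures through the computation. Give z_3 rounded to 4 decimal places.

1.8067

f(z_0) = -8.467363, f(z_1) = 9.447406
z_2 = 2.250000 - (9.447406)·(2.250000 - 1.120000)/(9.447406 - (-8.467363)) = 1.654091; f(z_2) = -3.251871
z_3 = 1.654091 - (-3.251871)·(1.654091 - 2.250000)/(-3.251871 - (9.447406)) = 1.806684; f(z_3) = -0.896898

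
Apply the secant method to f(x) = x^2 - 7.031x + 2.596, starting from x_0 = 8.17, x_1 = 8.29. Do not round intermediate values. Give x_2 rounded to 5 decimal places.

6.90776

f(x_0) = 11.901630, f(x_1) = 13.033110
x_2 = 8.290000 - (13.033110)·(8.290000 - 8.170000)/(13.033110 - (11.901630)) = 6.907763; f(x_2) = 1.744710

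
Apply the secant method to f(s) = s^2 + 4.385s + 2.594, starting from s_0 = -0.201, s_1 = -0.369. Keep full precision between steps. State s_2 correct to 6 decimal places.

-0.660506

Secant update: s_(k+1) = s_k − f(s_k)·(s_k − s_(k-1))/(f(s_k) − f(s_(k-1))).
f(s_0) = 1.753016, f(s_1) = 1.112096
s_2 = -0.369000 - (1.112096)·(-0.369000 - -0.201000)/(1.112096 - (1.753016)) = -0.660506; f(s_2) = 0.133949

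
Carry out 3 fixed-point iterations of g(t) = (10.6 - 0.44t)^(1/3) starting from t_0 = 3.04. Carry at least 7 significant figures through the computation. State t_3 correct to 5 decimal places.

t_1 = g(3.040000) = 2.100106
t_2 = g(2.100106) = 2.130907
t_3 = g(2.130907) = 2.129912

2.12991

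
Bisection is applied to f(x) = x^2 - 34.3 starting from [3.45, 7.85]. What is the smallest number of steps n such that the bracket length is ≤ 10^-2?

9

Initial width b − a = 7.85 − 3.45 = 4.400000.
After n steps the width is (b−a)/2^n; need (b−a)/2^n ≤ 10^-2.
So n ≥ log₂(4.400000/10^-2) = log₂(440.0000) ≈ 8.7814.
Hence n = 9.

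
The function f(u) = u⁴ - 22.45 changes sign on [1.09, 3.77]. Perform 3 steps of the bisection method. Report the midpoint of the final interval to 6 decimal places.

2.262500

f(1.090000) = -21.038418, f(3.770000) = 179.556526 (opposite signs)
step 1: m = 2.430000, f(m) = 12.417844 > 0 → root in [1.090000, 2.430000]
step 2: m = 1.760000, f(m) = -12.854874 < 0 → root in [1.760000, 2.430000]
step 3: m = 2.095000, f(m) = -3.186460 < 0 → root in [2.095000, 2.430000]
Midpoint of [2.095000, 2.430000] = 2.262500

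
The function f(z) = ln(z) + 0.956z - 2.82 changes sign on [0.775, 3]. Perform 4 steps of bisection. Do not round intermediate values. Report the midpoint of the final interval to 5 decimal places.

f(0.775000) = -2.333992, f(3.000000) = 1.146612 (opposite signs)
step 1: m = 1.887500, f(m) = -0.380297 < 0 → root in [1.887500, 3.000000]
step 2: m = 2.443750, f(m) = 0.409759 > 0 → root in [1.887500, 2.443750]
step 3: m = 2.165625, f(m) = 0.023047 > 0 → root in [1.887500, 2.165625]
step 4: m = 2.026562, f(m) = -0.176265 < 0 → root in [2.026562, 2.165625]
Midpoint of [2.026562, 2.165625] = 2.096094

2.09609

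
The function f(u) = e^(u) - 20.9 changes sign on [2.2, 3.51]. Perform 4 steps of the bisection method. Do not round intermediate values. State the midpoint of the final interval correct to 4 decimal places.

f(2.200000) = -11.874987, f(3.510000) = 12.548268 (opposite signs)
step 1: m = 2.855000, f(m) = -3.525563 < 0 → root in [2.855000, 3.510000]
step 2: m = 3.182500, f(m) = 3.206946 > 0 → root in [2.855000, 3.182500]
step 3: m = 3.018750, f(m) = -0.434306 < 0 → root in [3.018750, 3.182500]
step 4: m = 3.100625, f(m) = 1.311829 > 0 → root in [3.018750, 3.100625]
Midpoint of [3.018750, 3.100625] = 3.059687

3.0597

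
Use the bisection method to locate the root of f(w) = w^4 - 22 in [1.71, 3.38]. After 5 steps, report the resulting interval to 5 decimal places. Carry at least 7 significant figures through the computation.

[2.12750, 2.17969]

f(1.710000) = -13.449639, f(3.380000) = 108.516915 (opposite signs)
step 1: m = 2.545000, f(m) = 19.951853 > 0 → root in [1.710000, 2.545000]
step 2: m = 2.127500, f(m) = -1.513004 < 0 → root in [2.127500, 2.545000]
step 3: m = 2.336250, f(m) = 7.790463 > 0 → root in [2.127500, 2.336250]
step 4: m = 2.231875, f(m) = 2.813011 > 0 → root in [2.127500, 2.231875]
step 5: m = 2.179688, f(m) = 0.572358 > 0 → root in [2.127500, 2.179688]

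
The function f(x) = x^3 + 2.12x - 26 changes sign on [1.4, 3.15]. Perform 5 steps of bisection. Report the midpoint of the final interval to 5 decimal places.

2.73984

f(1.400000) = -20.288000, f(3.150000) = 11.933875 (opposite signs)
step 1: m = 2.275000, f(m) = -9.402453 < 0 → root in [2.275000, 3.150000]
step 2: m = 2.712500, f(m) = -0.291857 < 0 → root in [2.712500, 3.150000]
step 3: m = 2.931250, f(m) = 5.400214 > 0 → root in [2.712500, 2.931250]
step 4: m = 2.821875, f(m) = 2.452905 > 0 → root in [2.712500, 2.821875]
step 5: m = 2.767187, f(m) = 1.055696 > 0 → root in [2.712500, 2.767187]
Midpoint of [2.712500, 2.767187] = 2.739844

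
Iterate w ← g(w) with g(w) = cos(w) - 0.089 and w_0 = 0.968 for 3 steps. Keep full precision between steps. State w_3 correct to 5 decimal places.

0.60847

w_1 = g(0.968000) = 0.477948
w_2 = g(0.477948) = 0.798941
w_3 = g(0.798941) = 0.608466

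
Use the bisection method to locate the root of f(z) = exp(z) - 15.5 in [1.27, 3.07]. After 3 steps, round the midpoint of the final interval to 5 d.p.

f(1.270000) = -11.939147, f(3.070000) = 6.041903 (opposite signs)
step 1: m = 2.170000, f(m) = -6.741716 < 0 → root in [2.170000, 3.070000]
step 2: m = 2.620000, f(m) = -1.764276 < 0 → root in [2.620000, 3.070000]
step 3: m = 2.845000, f(m) = 1.701559 > 0 → root in [2.620000, 2.845000]
Midpoint of [2.620000, 2.845000] = 2.732500

2.73250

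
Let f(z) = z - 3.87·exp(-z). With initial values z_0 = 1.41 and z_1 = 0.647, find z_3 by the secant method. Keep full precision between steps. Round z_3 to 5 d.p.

f(z_0) = 0.465165, f(z_1) = -1.379387
z_2 = 0.647000 - (-1.379387)·(0.647000 - 1.410000)/(-1.379387 - (0.465165)) = 1.217584; f(z_2) = 0.072280
z_3 = 1.217584 - (0.072280)·(1.217584 - 0.647000)/(0.072280 - (-1.379387)) = 1.189174; f(z_3) = 0.010865

1.18917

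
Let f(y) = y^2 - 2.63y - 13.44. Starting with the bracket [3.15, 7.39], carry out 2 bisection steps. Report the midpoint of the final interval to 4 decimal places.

4.7400

f(3.150000) = -11.802000, f(7.390000) = 21.736400 (opposite signs)
step 1: m = 5.270000, f(m) = 0.472800 > 0 → root in [3.150000, 5.270000]
step 2: m = 4.210000, f(m) = -6.788200 < 0 → root in [4.210000, 5.270000]
Midpoint of [4.210000, 5.270000] = 4.740000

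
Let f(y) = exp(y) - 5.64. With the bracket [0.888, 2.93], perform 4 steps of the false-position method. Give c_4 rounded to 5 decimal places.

1.67642

f(0.888000) = -3.209736, f(2.930000) = 13.087630
step 1: c = 1.290168, f(c) = -2.006603 < 0 → new bracket [1.290168, 2.930000]
step 2: c = 1.508165, f(c) = -1.121570 < 0 → new bracket [1.508165, 2.930000]
step 3: c = 1.620394, f(c) = -0.584919 < 0 → new bracket [1.620394, 2.930000]
step 4: c = 1.676420, f(c) = -0.293621 < 0 → new bracket [1.676420, 2.930000]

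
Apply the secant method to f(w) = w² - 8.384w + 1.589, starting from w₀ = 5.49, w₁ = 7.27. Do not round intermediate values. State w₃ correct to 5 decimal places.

8.12166

f(w_0) = -14.299060, f(w_1) = -6.509780
w_2 = 7.270000 - (-6.509780)·(7.270000 - 5.490000)/(-6.509780 - (-14.299060)) = 8.757610; f(w_2) = 4.860928
w_3 = 8.757610 - (4.860928)·(8.757610 - 7.270000)/(4.860928 - (-6.509780)) = 8.121663; f(w_3) = -0.541612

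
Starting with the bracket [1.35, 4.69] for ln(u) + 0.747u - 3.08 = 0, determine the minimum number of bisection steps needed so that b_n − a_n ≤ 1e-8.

29

Initial width b − a = 4.69 − 1.35 = 3.340000.
After n steps the width is (b−a)/2^n; need (b−a)/2^n ≤ 1e-8.
So n ≥ log₂(3.340000/1e-8) = log₂(334000000.0000) ≈ 28.3153.
Hence n = 29.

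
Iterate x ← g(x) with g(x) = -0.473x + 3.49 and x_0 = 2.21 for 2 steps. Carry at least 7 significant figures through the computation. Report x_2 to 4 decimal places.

2.3337

x_1 = g(2.210000) = 2.444670
x_2 = g(2.444670) = 2.333671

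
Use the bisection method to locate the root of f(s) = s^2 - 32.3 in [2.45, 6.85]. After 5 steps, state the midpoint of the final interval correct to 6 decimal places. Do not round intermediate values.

5.681250

f(2.450000) = -26.297500, f(6.850000) = 14.622500 (opposite signs)
step 1: m = 4.650000, f(m) = -10.677500 < 0 → root in [4.650000, 6.850000]
step 2: m = 5.750000, f(m) = 0.762500 > 0 → root in [4.650000, 5.750000]
step 3: m = 5.200000, f(m) = -5.260000 < 0 → root in [5.200000, 5.750000]
step 4: m = 5.475000, f(m) = -2.324375 < 0 → root in [5.475000, 5.750000]
step 5: m = 5.612500, f(m) = -0.799844 < 0 → root in [5.612500, 5.750000]
Midpoint of [5.612500, 5.750000] = 5.681250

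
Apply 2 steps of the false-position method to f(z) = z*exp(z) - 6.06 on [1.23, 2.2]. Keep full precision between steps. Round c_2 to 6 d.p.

1.397148

False-position update: c = (a·f(b) − b·f(a))/(f(b) − f(a)); replace the endpoint whose sign matches f(c).
f(1.230000) = -1.851888, f(2.200000) = 13.795030
step 1: c = 1.344804, f(c) = -0.899402 < 0 → new bracket [1.344804, 2.200000]
step 2: c = 1.397148, f(c) = -0.410420 < 0 → new bracket [1.397148, 2.200000]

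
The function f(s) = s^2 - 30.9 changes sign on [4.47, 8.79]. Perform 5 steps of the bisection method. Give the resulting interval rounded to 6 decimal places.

[5.550000, 5.685000]

f(4.470000) = -10.919100, f(8.790000) = 46.364100 (opposite signs)
step 1: m = 6.630000, f(m) = 13.056900 > 0 → root in [4.470000, 6.630000]
step 2: m = 5.550000, f(m) = -0.097500 < 0 → root in [5.550000, 6.630000]
step 3: m = 6.090000, f(m) = 6.188100 > 0 → root in [5.550000, 6.090000]
step 4: m = 5.820000, f(m) = 2.972400 > 0 → root in [5.550000, 5.820000]
step 5: m = 5.685000, f(m) = 1.419225 > 0 → root in [5.550000, 5.685000]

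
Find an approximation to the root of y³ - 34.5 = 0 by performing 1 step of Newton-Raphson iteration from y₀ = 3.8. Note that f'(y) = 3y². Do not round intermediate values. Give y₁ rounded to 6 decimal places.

y_0 = 3.800000: f = 20.372000, f' = 43.320000 → y_1 = 3.800000 - (20.372000)/(43.320000) = 3.329732

3.329732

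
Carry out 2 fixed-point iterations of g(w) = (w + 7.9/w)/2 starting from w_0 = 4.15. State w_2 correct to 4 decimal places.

2.8184

w_1 = g(4.150000) = 3.026807
w_2 = g(3.026807) = 2.818409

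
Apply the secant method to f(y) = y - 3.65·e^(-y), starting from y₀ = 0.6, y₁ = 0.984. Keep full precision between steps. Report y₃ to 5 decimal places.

1.15148

Secant update: y_(k+1) = y_k − f(y_k)·(y_k − y_(k-1))/(f(y_k) − f(y_(k-1))).
f(y_0) = -1.403162, f(y_1) = -0.380417
y_2 = 0.984000 - (-0.380417)·(0.984000 - 0.600000)/(-0.380417 - (-1.403162)) = 1.126831; f(y_2) = -0.055982
y_3 = 1.126831 - (-0.055982)·(1.126831 - 0.984000)/(-0.055982 - (-0.380417)) = 1.151477; f(y_3) = -0.002541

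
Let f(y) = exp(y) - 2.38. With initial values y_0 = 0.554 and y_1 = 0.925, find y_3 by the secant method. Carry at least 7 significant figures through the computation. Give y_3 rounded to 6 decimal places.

0.866830

f(y_0) = -0.639800, f(y_1) = 0.141868
y_2 = 0.925000 - (0.141868)·(0.925000 - 0.554000)/(0.141868 - (-0.639800)) = 0.857666; f(y_2) = -0.022349
y_3 = 0.857666 - (-0.022349)·(0.857666 - 0.925000)/(-0.022349 - (0.141868)) = 0.866830; f(y_3) = -0.000645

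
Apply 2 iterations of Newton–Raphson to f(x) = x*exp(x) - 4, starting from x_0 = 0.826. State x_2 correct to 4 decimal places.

1.2137

Newton update: x ← x − f(x)/f'(x).
f'(x) = (x+1)*exp(x)
x_0 = 0.826000: f = -2.113281, f' = 4.170883 → x_1 = 0.826000 - (-2.113281)/(4.170883) = 1.332675
x_1 = 1.332675: f = 1.052396, f' = 8.843566 → x_2 = 1.332675 - (1.052396)/(8.843566) = 1.213673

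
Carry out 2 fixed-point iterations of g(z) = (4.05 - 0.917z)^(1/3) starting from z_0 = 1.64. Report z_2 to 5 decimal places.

z_1 = g(1.640000) = 1.365504
z_2 = g(1.365504) = 1.409096

1.40910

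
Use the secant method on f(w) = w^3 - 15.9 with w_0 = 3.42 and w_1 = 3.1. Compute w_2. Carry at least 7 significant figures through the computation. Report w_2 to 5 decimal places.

2.66466

Secant update: w_(k+1) = w_k − f(w_k)·(w_k − w_(k-1))/(f(w_k) − f(w_(k-1))).
f(w_0) = 24.101688, f(w_1) = 13.891000
w_2 = 3.100000 - (13.891000)·(3.100000 - 3.420000)/(13.891000 - (24.101688)) = 2.664660; f(w_2) = 3.020188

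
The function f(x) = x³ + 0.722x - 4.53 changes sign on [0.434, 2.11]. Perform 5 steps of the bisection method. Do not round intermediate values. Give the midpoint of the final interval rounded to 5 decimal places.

1.50769

f(0.434000) = -4.134905, f(2.110000) = 6.387351 (opposite signs)
step 1: m = 1.272000, f(m) = -1.553540 < 0 → root in [1.272000, 2.110000]
step 2: m = 1.691000, f(m) = 1.526284 > 0 → root in [1.272000, 1.691000]
step 3: m = 1.481500, f(m) = -0.208698 < 0 → root in [1.481500, 1.691000]
step 4: m = 1.586250, f(m) = 0.606577 > 0 → root in [1.481500, 1.586250]
step 5: m = 1.533875, f(m) = 0.186317 > 0 → root in [1.481500, 1.533875]
Midpoint of [1.481500, 1.533875] = 1.507688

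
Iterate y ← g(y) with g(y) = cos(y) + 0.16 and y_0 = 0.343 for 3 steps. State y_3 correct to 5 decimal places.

y_1 = g(0.343000) = 1.101750
y_2 = g(1.101750) = 0.612036
y_3 = g(0.612036) = 0.978480

0.97848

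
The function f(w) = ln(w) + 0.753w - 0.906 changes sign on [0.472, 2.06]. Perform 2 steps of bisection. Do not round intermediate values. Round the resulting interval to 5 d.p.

f(0.472000) = -1.301360, f(2.060000) = 1.367886 (opposite signs)
step 1: m = 1.266000, f(m) = 0.283160 > 0 → root in [0.472000, 1.266000]
step 2: m = 0.869000, f(m) = -0.392055 < 0 → root in [0.869000, 1.266000]

[0.86900, 1.26600]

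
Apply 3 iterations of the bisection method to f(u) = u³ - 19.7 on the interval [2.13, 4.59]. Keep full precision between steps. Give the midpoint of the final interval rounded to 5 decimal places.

2.59125

f(2.130000) = -10.036403, f(4.590000) = 77.002579 (opposite signs)
step 1: m = 3.360000, f(m) = 18.233056 > 0 → root in [2.130000, 3.360000]
step 2: m = 2.745000, f(m) = 0.983644 > 0 → root in [2.130000, 2.745000]
step 3: m = 2.437500, f(m) = -5.217822 < 0 → root in [2.437500, 2.745000]
Midpoint of [2.437500, 2.745000] = 2.591250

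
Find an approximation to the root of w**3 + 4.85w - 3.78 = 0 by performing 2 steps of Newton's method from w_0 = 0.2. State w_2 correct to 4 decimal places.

Newton update: w ← w − f(w)/f'(w).
f'(w) = 3w**2 + 4.85
w_0 = 0.200000: f = -2.802000, f' = 4.970000 → w_1 = 0.200000 - (-2.802000)/(4.970000) = 0.763783
w_1 = 0.763783: f = 0.369909, f' = 6.600092 → w_2 = 0.763783 - (0.369909)/(6.600092) = 0.707737

0.7077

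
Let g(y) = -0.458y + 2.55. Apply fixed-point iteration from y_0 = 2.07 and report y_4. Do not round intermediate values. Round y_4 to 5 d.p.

1.76310

y_1 = g(2.070000) = 1.601940
y_2 = g(1.601940) = 1.816311
y_3 = g(1.816311) = 1.718129
y_4 = g(1.718129) = 1.763097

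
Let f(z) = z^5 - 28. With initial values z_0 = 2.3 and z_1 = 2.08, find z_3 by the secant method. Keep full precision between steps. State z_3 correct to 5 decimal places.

f(z_0) = 36.363430, f(z_1) = 10.932893
z_2 = 2.080000 - (10.932893)·(2.080000 - 2.300000)/(10.932893 - (36.363430)) = 1.985419; f(z_2) = 2.850433
z_3 = 1.985419 - (2.850433)·(1.985419 - 2.080000)/(2.850433 - (10.932893)) = 1.952064; f(z_3) = 0.344574

1.95206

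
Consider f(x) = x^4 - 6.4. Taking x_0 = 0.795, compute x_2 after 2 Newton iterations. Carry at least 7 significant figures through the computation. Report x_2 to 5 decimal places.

2.86505

f'(x) = 4x^3
x_0 = 0.795000: f = -6.000544, f' = 2.009840 → x_1 = 0.795000 - (-6.000544)/(2.009840) = 3.780584
x_1 = 3.780584: f = 197.884544, f' = 216.140735 → x_2 = 3.780584 - (197.884544)/(216.140735) = 2.865048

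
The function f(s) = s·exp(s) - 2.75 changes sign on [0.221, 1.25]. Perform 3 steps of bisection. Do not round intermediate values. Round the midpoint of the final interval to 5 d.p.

f(0.221000) = -2.474342, f(1.250000) = 1.612929 (opposite signs)
step 1: m = 0.735500, f(m) = -1.215361 < 0 → root in [0.735500, 1.250000]
step 2: m = 0.992750, f(m) = -0.070920 < 0 → root in [0.992750, 1.250000]
step 3: m = 1.121375, f(m) = 0.691580 > 0 → root in [0.992750, 1.121375]
Midpoint of [0.992750, 1.121375] = 1.057063

1.05706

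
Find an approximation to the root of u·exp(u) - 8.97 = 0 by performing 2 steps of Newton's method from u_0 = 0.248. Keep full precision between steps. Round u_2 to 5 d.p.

Newton update: u ← u − f(u)/f'(u).
f'(u) = (u + 1)·exp(u)
u_0 = 0.248000: f = -8.652198, f' = 1.599262 → u_1 = 0.248000 - (-8.652198)/(1.599262) = 5.658119
u_1 = 5.658119: f = 1612.698236, f' = 1908.277301 → u_2 = 5.658119 - (1612.698236)/(1908.277301) = 4.813012

4.81301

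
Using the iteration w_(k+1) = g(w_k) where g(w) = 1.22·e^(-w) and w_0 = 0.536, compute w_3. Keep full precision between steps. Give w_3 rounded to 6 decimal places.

w_1 = g(0.536000) = 0.713802
w_2 = g(0.713802) = 0.597530
w_3 = g(0.597530) = 0.671206

0.671206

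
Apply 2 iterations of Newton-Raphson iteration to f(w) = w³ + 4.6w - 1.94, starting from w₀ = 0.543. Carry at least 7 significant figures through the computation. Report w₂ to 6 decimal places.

Newton update: w ← w − f(w)/f'(w).
f'(w) = 3w² + 4.6
w_0 = 0.543000: f = 0.717903, f' = 5.484547 → w_1 = 0.543000 - (0.717903)/(5.484547) = 0.412104
w_1 = 0.412104: f = 0.025668, f' = 5.109490 → w_2 = 0.412104 - (0.025668)/(5.109490) = 0.407081

0.407081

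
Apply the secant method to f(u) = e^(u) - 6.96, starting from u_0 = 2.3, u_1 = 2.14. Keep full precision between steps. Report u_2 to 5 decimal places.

1.97298

f(u_0) = 3.014182, f(u_1) = 1.539438
u_2 = 2.140000 - (1.539438)·(2.140000 - 2.300000)/(1.539438 - (3.014182)) = 1.972981; f(u_2) = 0.232086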